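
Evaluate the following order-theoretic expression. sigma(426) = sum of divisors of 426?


sigma(n) = sum of divisors.
Divisors of 426: [1, 2, 3, 6, 71, 142, 213, 426]
Sum = 864


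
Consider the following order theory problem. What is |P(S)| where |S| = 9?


Power set = 2^n.
2^9 = 512


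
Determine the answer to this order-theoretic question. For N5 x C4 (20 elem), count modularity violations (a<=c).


Modular law: if a <= c then a v (b ^ c) = (a v b) ^ c.
Check all triples (a,b,c) with a <= c among 20 elements.
  e.g. a=(a,0), b=(c,0), c=(b,0): lhs=(a,0) != rhs=(b,0)
  e.g. a=(a,0), b=(c,1), c=(b,0): lhs=(a,0) != rhs=(b,0)
Total violating triples: 40


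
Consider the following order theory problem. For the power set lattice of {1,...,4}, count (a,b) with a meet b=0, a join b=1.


Complement pair (a,b): a meet b = bottom, a join b = top.
Here: A intersect B = {} and A union B = {1,...,4}.
Pairs found: ({},{1,2,3,4}), ({1},{2,3,4}), ({2},{1,3,4}), ({3},{1,2,4}), ... (12 more)
Total ordered pairs: 16


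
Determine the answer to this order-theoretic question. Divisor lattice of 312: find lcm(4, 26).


In a divisor lattice, join = lcm (least common multiple).
gcd(4,26) = 2
lcm(4,26) = 4*26/gcd = 104/2 = 52


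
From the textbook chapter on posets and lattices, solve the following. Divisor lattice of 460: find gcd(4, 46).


In a divisor lattice, meet = gcd (greatest common divisor).
By Euclidean algorithm or factoring: gcd(4,46) = 2


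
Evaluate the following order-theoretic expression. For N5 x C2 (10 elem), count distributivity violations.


Distributive law: a ^ (b v c) = (a ^ b) v (a ^ c).
Check all 10^3 = 1000 ordered triples (a,b,c).
  e.g. a=(b,0), b=(a,0), c=(c,0): lhs=(b,0) != rhs=(a,0)
  e.g. a=(b,0), b=(a,0), c=(c,1): lhs=(b,0) != rhs=(a,0)
Total violating triples: 16


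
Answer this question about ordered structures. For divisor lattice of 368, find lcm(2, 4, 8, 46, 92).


In a divisor lattice, join = lcm (least common multiple).
Compute lcm iteratively: start with first element, then lcm(current, next).
Elements: [2, 4, 8, 46, 92]
lcm(2,4) = 4
lcm(4,8) = 8
lcm(8,46) = 184
lcm(184,92) = 184
Final lcm = 184


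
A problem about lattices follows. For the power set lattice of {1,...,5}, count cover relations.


A cover relation a -< b holds when a < b with no c strictly between.
Cover relations:
  {} -< {1}
  {} -< {2}
  {} -< {3}
  {} -< {4}
  {} -< {5}
  {1} -< {1,2}
  {1} -< {1,3}
  {1} -< {1,4}
  ...72 more
Total: 80


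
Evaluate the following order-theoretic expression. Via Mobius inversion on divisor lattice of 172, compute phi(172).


phi(n) = n * prod_{p|n} (1 - 1/p).
Prime divisors of 172: [2, 43]
phi(172) = 172 * (1 - 1/2) * (1 - 1/43)
phi(172) = 84


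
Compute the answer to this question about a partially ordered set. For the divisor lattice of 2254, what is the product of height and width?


Height = length of longest chain minus 1; width = size of largest antichain.
A maximum chain: 1 | 23 | 161 | 1127 | 2254  (height 4).
A maximum antichain: {14, 46, 49, 161}  (width 4).
Product = 4 * 4 = 16


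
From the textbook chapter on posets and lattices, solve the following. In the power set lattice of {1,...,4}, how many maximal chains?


A maximal chain goes from the minimum element to a maximal element via cover relations.
Counting all min-to-max paths in the cover graph.
Total maximal chains: 24


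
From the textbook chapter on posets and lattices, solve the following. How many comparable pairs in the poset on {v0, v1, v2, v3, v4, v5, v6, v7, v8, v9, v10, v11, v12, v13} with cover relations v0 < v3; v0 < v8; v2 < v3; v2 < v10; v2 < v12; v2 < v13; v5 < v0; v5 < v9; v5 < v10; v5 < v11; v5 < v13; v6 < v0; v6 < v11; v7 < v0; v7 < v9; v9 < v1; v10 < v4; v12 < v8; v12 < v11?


A comparable pair {a,b} has a < b or b < a in the order.
Count unordered pairs where one element is strictly below the other.
Examples: {v0,v3}, {v0,v5}, {v0,v6}, {v0,v7}, ...
Total comparable pairs: 31


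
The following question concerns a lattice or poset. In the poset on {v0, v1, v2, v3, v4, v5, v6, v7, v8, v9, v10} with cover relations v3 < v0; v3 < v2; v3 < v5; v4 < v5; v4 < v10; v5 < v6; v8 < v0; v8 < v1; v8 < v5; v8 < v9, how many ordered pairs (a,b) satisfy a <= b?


The order relation is {(a,b) : a <= b}, reflexive so it includes (a,a).
Examples: (v0,v0), (v1,v1), (v10,v10), (v2,v2), (v3,v0), ...
Total ordered pairs: 24


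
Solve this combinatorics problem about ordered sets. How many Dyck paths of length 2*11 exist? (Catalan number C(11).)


C(n) = C(2n, n) / (n+1).
C(22, 11) = 705432
C(11) = 705432 / 12 = 58786


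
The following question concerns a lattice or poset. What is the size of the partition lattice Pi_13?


B(n) = number of set partitions of an n-element set.
B(n) satisfies the recurrence: B(n+1) = sum_k C(n,k)*B(k).
B(13) = 27644437


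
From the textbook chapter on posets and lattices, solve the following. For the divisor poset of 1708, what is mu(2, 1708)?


In a divisor lattice, mu(a,b) = mu(b/a) where mu is the classical Mobius function.
b/a = 1708/2 = 854
Prime factorization of 854: primes [2, 7, 61]
854 is squarefree with 3 prime factor(s), so mu(854) = (-1)^3 = -1


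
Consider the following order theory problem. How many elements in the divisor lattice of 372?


Divisors of 372: [1, 2, 3, 4, 6, 12, 31, 62, 93, 124, 186, 372]
Count: 12


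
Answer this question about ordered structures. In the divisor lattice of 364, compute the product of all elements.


Divisors of 364: [1, 2, 4, 7, 13, 14, 26, 28, 52, 91, 182, 364]
Product = n^(d(n)/2) = 364^(12/2)
Product = 2325992456359936


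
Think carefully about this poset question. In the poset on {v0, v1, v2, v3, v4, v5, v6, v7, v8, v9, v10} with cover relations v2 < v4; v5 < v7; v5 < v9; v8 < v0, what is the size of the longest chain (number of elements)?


A chain is a totally ordered subset; we count the number of elements in a maximum chain.
Compute, for each element x, the size of the longest chain ending at x:
  v1: 1
  v2: 1
  v3: 1
  v5: 1
  v6: 1
  v8: 1
  ...
A maximum chain: v8 < v0
Number of elements in the longest chain: 2


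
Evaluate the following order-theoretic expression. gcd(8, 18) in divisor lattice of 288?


Meet=gcd.
gcd(8,18)=2


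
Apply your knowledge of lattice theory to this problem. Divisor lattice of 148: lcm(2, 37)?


Join=lcm.
gcd(2,37)=1
lcm=74


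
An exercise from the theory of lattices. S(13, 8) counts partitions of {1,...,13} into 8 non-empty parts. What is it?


S(n,k) = k*S(n-1,k) + S(n-1,k-1).
S(12,8) = 159027, S(12,7) = 627396
S(13,8) = 8*159027 + 627396 = 1272216 + 627396
S(13,8) = 1899612


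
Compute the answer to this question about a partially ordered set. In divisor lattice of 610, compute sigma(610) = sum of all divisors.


sigma(n) = sum of divisors.
Divisors of 610: [1, 2, 5, 10, 61, 122, 305, 610]
Sum = 1116


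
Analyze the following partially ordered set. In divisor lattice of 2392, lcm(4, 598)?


Join=lcm.
gcd(4,598)=2
lcm=1196


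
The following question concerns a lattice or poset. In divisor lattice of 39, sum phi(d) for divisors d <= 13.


Divisors of 39 up to 13: [1, 3, 13]
phi values: [1, 2, 12]
Sum = 15


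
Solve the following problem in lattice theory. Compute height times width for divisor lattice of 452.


Height = length of longest chain minus 1; width = size of largest antichain.
A maximum chain: 1 | 113 | 226 | 452  (height 3).
A maximum antichain: {2, 113}  (width 2).
Product = 3 * 2 = 6


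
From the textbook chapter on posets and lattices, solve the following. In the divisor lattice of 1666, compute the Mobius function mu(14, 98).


In a divisor lattice, mu(a,b) = mu(b/a) where mu is the classical Mobius function.
b/a = 98/14 = 7
Prime factorization of 7: primes [7]
7 is squarefree with 1 prime factor(s), so mu(7) = (-1)^1 = -1


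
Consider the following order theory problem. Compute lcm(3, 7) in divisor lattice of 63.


In a divisor lattice, join = lcm (least common multiple).
gcd(3,7) = 1
lcm(3,7) = 3*7/gcd = 21/1 = 21


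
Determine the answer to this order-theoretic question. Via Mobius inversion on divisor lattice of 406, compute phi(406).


phi(n) = n * prod_{p|n} (1 - 1/p).
Prime divisors of 406: [2, 7, 29]
phi(406) = 406 * (1 - 1/2) * (1 - 1/7) * (1 - 1/29)
phi(406) = 168


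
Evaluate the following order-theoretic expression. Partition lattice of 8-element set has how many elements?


B(n) = number of set partitions of an n-element set.
B(n) satisfies the recurrence: B(n+1) = sum_k C(n,k)*B(k).
B(8) = 4140


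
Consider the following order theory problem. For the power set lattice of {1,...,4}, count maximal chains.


A maximal chain goes from the minimum element to a maximal element via cover relations.
Counting all min-to-max paths in the cover graph.
Total maximal chains: 24


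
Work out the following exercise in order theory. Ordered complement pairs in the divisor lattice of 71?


Complement pair (a,b): a meet b = bottom, a join b = top.
Here: gcd(a,b)=1 and lcm(a,b)=71, i.e. a*b=71 with a,b coprime.
Pairs found: (1,71), (71,1)
Total ordered pairs: 2


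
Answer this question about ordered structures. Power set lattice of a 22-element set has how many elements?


Power set = 2^n.
2^22 = 4194304


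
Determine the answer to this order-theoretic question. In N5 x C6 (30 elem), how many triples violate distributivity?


Distributive law: a ^ (b v c) = (a ^ b) v (a ^ c).
Check all 30^3 = 27000 ordered triples (a,b,c).
  e.g. a=(b,0), b=(a,0), c=(c,0): lhs=(b,0) != rhs=(a,0)
  e.g. a=(b,0), b=(a,0), c=(c,1): lhs=(b,0) != rhs=(a,0)
Total violating triples: 432


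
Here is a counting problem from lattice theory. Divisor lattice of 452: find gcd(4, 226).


In a divisor lattice, meet = gcd (greatest common divisor).
By Euclidean algorithm or factoring: gcd(4,226) = 2


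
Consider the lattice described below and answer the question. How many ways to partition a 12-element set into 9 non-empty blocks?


S(n,k) = k*S(n-1,k) + S(n-1,k-1).
S(11,9) = 1155, S(11,8) = 11880
S(12,9) = 9*1155 + 11880 = 10395 + 11880
S(12,9) = 22275


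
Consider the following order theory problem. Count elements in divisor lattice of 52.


Divisors of 52: [1, 2, 4, 13, 26, 52]
Count: 6


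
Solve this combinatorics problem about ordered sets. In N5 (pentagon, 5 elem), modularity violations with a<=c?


Modular law: if a <= c then a v (b ^ c) = (a v b) ^ c.
Check all triples (a,b,c) with a <= c among 5 elements.
  e.g. a=a, b=c, c=b: lhs=a != rhs=b
Total violating triples: 1


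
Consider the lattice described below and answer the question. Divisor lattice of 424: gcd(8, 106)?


Meet=gcd.
gcd(8,106)=2


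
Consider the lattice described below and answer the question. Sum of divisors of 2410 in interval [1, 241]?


Interval [1,241] in divisors of 2410: [1, 241]
Sum = 242


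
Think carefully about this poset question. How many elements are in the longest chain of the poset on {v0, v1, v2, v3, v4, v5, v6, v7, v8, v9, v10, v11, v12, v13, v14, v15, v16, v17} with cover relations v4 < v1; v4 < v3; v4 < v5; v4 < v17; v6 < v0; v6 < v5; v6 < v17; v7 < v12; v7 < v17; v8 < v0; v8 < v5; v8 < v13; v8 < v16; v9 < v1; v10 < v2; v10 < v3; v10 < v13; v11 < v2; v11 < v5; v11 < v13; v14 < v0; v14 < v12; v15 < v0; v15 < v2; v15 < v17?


A chain is a totally ordered subset; we count the number of elements in a maximum chain.
Compute, for each element x, the size of the longest chain ending at x:
  v4: 1
  v6: 1
  v7: 1
  v8: 1
  v9: 1
  v10: 1
  ...
A maximum chain: v6 < v0
Number of elements in the longest chain: 2


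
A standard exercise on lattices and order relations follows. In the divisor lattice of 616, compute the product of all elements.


Divisors of 616: [1, 2, 4, 7, 8, 11, 14, 22, 28, 44, 56, 77, 88, 154, 308, 616]
Product = n^(d(n)/2) = 616^(16/2)
Product = 20732214682334418436096


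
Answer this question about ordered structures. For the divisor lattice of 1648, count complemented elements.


An element a is complemented if some b has a meet b = bottom, a join b = top.
a is complemented iff gcd(a, n/a)=1, i.e. a is a unitary divisor of 1648.
Complemented elements: 1, 16, 103, 1648
Count: 4


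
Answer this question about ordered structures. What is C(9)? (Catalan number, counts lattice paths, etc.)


C(n) = C(2n, n) / (n+1).
C(18, 9) = 48620
C(9) = 48620 / 10 = 4862


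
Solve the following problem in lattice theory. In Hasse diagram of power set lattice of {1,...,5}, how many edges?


A cover relation a -< b holds when a < b with no c strictly between.
Cover relations:
  {} -< {1}
  {} -< {2}
  {} -< {3}
  {} -< {4}
  {} -< {5}
  {1} -< {1,2}
  {1} -< {1,3}
  {1} -< {1,4}
  ...72 more
Total: 80


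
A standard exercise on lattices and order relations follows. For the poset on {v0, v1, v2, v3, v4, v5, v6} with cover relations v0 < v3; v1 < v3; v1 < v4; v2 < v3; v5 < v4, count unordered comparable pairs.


A comparable pair {a,b} has a < b or b < a in the order.
Count unordered pairs where one element is strictly below the other.
Examples: {v0,v3}, {v1,v3}, {v1,v4}, {v2,v3}, ...
Total comparable pairs: 5


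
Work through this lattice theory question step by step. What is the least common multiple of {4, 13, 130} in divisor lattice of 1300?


In a divisor lattice, join = lcm (least common multiple).
Compute lcm iteratively: start with first element, then lcm(current, next).
Elements: [4, 13, 130]
lcm(4,13) = 52
lcm(52,130) = 260
Final lcm = 260


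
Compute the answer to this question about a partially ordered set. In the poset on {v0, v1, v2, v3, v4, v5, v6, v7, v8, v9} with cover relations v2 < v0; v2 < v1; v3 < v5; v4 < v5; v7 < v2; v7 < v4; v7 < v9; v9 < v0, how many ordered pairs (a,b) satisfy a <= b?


The order relation is {(a,b) : a <= b}, reflexive so it includes (a,a).
Examples: (v0,v0), (v1,v1), (v2,v0), (v2,v1), (v2,v2), ...
Total ordered pairs: 21


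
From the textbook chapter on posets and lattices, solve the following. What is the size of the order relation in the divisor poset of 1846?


The order relation is {(a,b) : a <= b}, reflexive so it includes (a,a).
Examples: (1,1), (1,13), (1,142), (1,1846), (1,2), ...
Total ordered pairs: 27


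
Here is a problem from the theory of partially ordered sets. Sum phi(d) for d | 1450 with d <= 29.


Divisors of 1450 up to 29: [1, 2, 5, 10, 25, 29]
phi values: [1, 1, 4, 4, 20, 28]
Sum = 58


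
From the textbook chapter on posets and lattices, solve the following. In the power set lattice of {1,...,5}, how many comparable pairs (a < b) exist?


A comparable pair {a,b} has a < b or b < a in the order.
Count unordered pairs where one element is strictly below the other.
Examples: {{},{1}}, {{},{2}}, {{},{3}}, {{},{4}}, ...
Total comparable pairs: 211


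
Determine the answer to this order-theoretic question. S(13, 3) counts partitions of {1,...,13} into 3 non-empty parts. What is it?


S(n,k) = k*S(n-1,k) + S(n-1,k-1).
S(12,3) = 86526, S(12,2) = 2047
S(13,3) = 3*86526 + 2047 = 259578 + 2047
S(13,3) = 261625


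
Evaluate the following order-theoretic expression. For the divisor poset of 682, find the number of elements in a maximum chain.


A chain is a totally ordered subset; we count the number of elements in a maximum chain.
Compute, for each element x, the size of the longest chain ending at x:
  1: 1
  2: 2
  11: 2
  31: 2
  22: 3
  62: 3
  ...
A maximum chain: 1 < 2 < 22 < 682
Number of elements in the longest chain: 4


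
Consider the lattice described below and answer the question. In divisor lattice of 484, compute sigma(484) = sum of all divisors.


sigma(n) = sum of divisors.
Divisors of 484: [1, 2, 4, 11, 22, 44, 121, 242, 484]
Sum = 931


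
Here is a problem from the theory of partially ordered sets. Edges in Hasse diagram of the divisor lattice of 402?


A cover relation a -< b holds when a < b with no c strictly between.
Cover relations:
  1 -< 2
  1 -< 3
  1 -< 67
  2 -< 6
  2 -< 134
  3 -< 6
  3 -< 201
  6 -< 402
  ...4 more
Total: 12


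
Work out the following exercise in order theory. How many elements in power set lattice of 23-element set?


Power set = 2^n.
2^23 = 8388608


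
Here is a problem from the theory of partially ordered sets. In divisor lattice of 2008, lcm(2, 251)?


Join=lcm.
gcd(2,251)=1
lcm=502


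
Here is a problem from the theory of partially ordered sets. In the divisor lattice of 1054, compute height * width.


Height = length of longest chain minus 1; width = size of largest antichain.
A maximum chain: 1 | 31 | 527 | 1054  (height 3).
A maximum antichain: {2, 17, 31}  (width 3).
Product = 3 * 3 = 9


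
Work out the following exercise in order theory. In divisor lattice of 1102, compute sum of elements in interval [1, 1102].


Interval [1,1102] in divisors of 1102: [1, 2, 19, 29, 38, 58, 551, 1102]
Sum = 1800


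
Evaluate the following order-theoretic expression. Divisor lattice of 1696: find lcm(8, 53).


In a divisor lattice, join = lcm (least common multiple).
gcd(8,53) = 1
lcm(8,53) = 8*53/gcd = 424/1 = 424


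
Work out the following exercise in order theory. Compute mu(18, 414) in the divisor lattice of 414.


In a divisor lattice, mu(a,b) = mu(b/a) where mu is the classical Mobius function.
b/a = 414/18 = 23
Prime factorization of 23: primes [23]
23 is squarefree with 1 prime factor(s), so mu(23) = (-1)^1 = -1


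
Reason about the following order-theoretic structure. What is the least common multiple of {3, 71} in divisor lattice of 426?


In a divisor lattice, join = lcm (least common multiple).
Compute lcm iteratively: start with first element, then lcm(current, next).
Elements: [3, 71]
lcm(3,71) = 213
Final lcm = 213


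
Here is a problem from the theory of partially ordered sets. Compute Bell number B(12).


B(n) = number of set partitions of an n-element set.
B(n) satisfies the recurrence: B(n+1) = sum_k C(n,k)*B(k).
B(12) = 4213597


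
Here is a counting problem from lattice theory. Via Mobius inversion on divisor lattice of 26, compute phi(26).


phi(n) = n * prod_{p|n} (1 - 1/p).
Prime divisors of 26: [2, 13]
phi(26) = 26 * (1 - 1/2) * (1 - 1/13)
phi(26) = 12


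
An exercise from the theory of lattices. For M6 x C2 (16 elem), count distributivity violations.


Distributive law: a ^ (b v c) = (a ^ b) v (a ^ c).
Check all 16^3 = 4096 ordered triples (a,b,c).
  e.g. a=(a1,0), b=(a2,0), c=(a3,0): lhs=(a1,0) != rhs=(0,0)
  e.g. a=(a1,0), b=(a2,0), c=(a3,1): lhs=(a1,0) != rhs=(0,0)
Total violating triples: 960


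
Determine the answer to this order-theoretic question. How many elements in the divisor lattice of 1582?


Divisors of 1582: [1, 2, 7, 14, 113, 226, 791, 1582]
Count: 8


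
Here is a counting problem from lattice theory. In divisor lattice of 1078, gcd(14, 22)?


Meet=gcd.
gcd(14,22)=2


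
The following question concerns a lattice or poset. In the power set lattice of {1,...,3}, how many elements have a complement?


An element a is complemented if some b has a meet b = bottom, a join b = top.
every subset A has complement S\A, so all elements are complemented.
Complemented elements: {}, {1}, {2}, {3}, {1,2}, {1,3}, ... (2 more)
Count: 8


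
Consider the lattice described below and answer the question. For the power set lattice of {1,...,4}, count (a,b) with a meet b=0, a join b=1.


Complement pair (a,b): a meet b = bottom, a join b = top.
Here: A intersect B = {} and A union B = {1,...,4}.
Pairs found: ({},{1,2,3,4}), ({1},{2,3,4}), ({2},{1,3,4}), ({3},{1,2,4}), ... (12 more)
Total ordered pairs: 16


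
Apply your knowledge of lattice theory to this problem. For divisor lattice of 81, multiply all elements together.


Divisors of 81: [1, 3, 9, 27, 81]
Product = n^(d(n)/2) = 81^(5/2)
Product = 59049


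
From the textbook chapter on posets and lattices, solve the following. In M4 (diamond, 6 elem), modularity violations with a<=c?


Modular law: if a <= c then a v (b ^ c) = (a v b) ^ c.
Check all triples (a,b,c) with a <= c among 6 elements.
This lattice is modular (diamonds M_m and their chain-products are modular).
Total violating triples: 0


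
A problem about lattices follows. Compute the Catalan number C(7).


C(n) = C(2n, n) / (n+1).
C(14, 7) = 3432
C(7) = 3432 / 8 = 429


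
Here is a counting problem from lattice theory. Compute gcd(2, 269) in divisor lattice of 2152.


In a divisor lattice, meet = gcd (greatest common divisor).
By Euclidean algorithm or factoring: gcd(2,269) = 1


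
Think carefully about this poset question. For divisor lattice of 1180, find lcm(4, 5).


In a divisor lattice, join = lcm (least common multiple).
Compute lcm iteratively: start with first element, then lcm(current, next).
Elements: [4, 5]
lcm(4,5) = 20
Final lcm = 20


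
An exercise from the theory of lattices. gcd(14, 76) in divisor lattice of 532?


Meet=gcd.
gcd(14,76)=2


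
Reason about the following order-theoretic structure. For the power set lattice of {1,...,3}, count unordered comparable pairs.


A comparable pair {a,b} has a < b or b < a in the order.
Count unordered pairs where one element is strictly below the other.
Examples: {{},{1}}, {{},{2}}, {{},{3}}, {{},{1,2}}, ...
Total comparable pairs: 19


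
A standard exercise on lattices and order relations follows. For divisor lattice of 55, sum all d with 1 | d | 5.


Interval [1,5] in divisors of 55: [1, 5]
Sum = 6


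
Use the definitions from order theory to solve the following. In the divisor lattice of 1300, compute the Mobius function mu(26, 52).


In a divisor lattice, mu(a,b) = mu(b/a) where mu is the classical Mobius function.
b/a = 52/26 = 2
Prime factorization of 2: primes [2]
2 is squarefree with 1 prime factor(s), so mu(2) = (-1)^1 = -1


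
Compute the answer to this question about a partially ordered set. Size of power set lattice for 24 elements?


Power set = 2^n.
2^24 = 16777216


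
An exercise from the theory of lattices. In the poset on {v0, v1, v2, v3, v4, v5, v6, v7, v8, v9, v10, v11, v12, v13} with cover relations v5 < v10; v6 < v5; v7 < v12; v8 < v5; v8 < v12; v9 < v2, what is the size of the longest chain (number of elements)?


A chain is a totally ordered subset; we count the number of elements in a maximum chain.
Compute, for each element x, the size of the longest chain ending at x:
  v0: 1
  v1: 1
  v3: 1
  v4: 1
  v6: 1
  v7: 1
  ...
A maximum chain: v6 < v5 < v10
Number of elements in the longest chain: 3


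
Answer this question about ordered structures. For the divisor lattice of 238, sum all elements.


sigma(n) = sum of divisors.
Divisors of 238: [1, 2, 7, 14, 17, 34, 119, 238]
Sum = 432


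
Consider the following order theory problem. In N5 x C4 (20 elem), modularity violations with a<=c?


Modular law: if a <= c then a v (b ^ c) = (a v b) ^ c.
Check all triples (a,b,c) with a <= c among 20 elements.
  e.g. a=(a,0), b=(c,0), c=(b,0): lhs=(a,0) != rhs=(b,0)
  e.g. a=(a,0), b=(c,1), c=(b,0): lhs=(a,0) != rhs=(b,0)
Total violating triples: 40


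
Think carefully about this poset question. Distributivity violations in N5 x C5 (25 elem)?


Distributive law: a ^ (b v c) = (a ^ b) v (a ^ c).
Check all 25^3 = 15625 ordered triples (a,b,c).
  e.g. a=(b,0), b=(a,0), c=(c,0): lhs=(b,0) != rhs=(a,0)
  e.g. a=(b,0), b=(a,0), c=(c,1): lhs=(b,0) != rhs=(a,0)
Total violating triples: 250


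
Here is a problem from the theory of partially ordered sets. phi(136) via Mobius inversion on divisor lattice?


phi(n) = n * prod_{p|n} (1 - 1/p).
Prime divisors of 136: [2, 17]
phi(136) = 136 * (1 - 1/2) * (1 - 1/17)
phi(136) = 64


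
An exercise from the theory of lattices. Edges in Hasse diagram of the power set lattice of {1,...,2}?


A cover relation a -< b holds when a < b with no c strictly between.
Cover relations:
  {} -< {1}
  {} -< {2}
  {1} -< {1,2}
  {2} -< {1,2}
Total: 4


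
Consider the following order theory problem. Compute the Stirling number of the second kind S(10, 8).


S(n,k) = k*S(n-1,k) + S(n-1,k-1).
S(9,8) = 36, S(9,7) = 462
S(10,8) = 8*36 + 462 = 288 + 462
S(10,8) = 750


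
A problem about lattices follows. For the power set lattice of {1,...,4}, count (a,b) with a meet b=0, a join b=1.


Complement pair (a,b): a meet b = bottom, a join b = top.
Here: A intersect B = {} and A union B = {1,...,4}.
Pairs found: ({},{1,2,3,4}), ({1},{2,3,4}), ({2},{1,3,4}), ({3},{1,2,4}), ... (12 more)
Total ordered pairs: 16


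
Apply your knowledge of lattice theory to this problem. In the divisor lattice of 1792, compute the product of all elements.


Divisors of 1792: [1, 2, 4, 7, 8, 14, 16, 28, 32, 56, 64, 112, 128, 224, 256, 448, 896, 1792]
Product = n^(d(n)/2) = 1792^(18/2)
Product = 190564521159693895182919401472


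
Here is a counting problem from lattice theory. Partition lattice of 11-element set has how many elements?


B(n) = number of set partitions of an n-element set.
B(n) satisfies the recurrence: B(n+1) = sum_k C(n,k)*B(k).
B(11) = 678570


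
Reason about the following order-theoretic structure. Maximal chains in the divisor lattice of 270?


A maximal chain goes from the minimum element to a maximal element via cover relations.
Counting all min-to-max paths in the cover graph.
Total maximal chains: 20


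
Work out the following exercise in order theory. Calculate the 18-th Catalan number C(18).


C(n) = C(2n, n) / (n+1).
C(36, 18) = 9075135300
C(18) = 9075135300 / 19 = 477638700


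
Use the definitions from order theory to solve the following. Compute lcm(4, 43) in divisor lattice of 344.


In a divisor lattice, join = lcm (least common multiple).
gcd(4,43) = 1
lcm(4,43) = 4*43/gcd = 172/1 = 172


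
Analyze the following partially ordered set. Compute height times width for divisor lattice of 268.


Height = length of longest chain minus 1; width = size of largest antichain.
A maximum chain: 1 | 67 | 134 | 268  (height 3).
A maximum antichain: {2, 67}  (width 2).
Product = 3 * 2 = 6


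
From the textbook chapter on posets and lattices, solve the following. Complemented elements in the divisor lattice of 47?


An element a is complemented if some b has a meet b = bottom, a join b = top.
a is complemented iff gcd(a, n/a)=1, i.e. a is a unitary divisor of 47.
Complemented elements: 1, 47
Count: 2


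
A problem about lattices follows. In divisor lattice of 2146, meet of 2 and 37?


In a divisor lattice, meet = gcd (greatest common divisor).
By Euclidean algorithm or factoring: gcd(2,37) = 1


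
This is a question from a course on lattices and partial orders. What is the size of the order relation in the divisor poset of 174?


The order relation is {(a,b) : a <= b}, reflexive so it includes (a,a).
Examples: (1,1), (1,174), (1,2), (1,29), (1,3), ...
Total ordered pairs: 27


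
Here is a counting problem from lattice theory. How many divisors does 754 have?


Divisors of 754: [1, 2, 13, 26, 29, 58, 377, 754]
Count: 8


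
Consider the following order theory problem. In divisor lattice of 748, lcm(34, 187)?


Join=lcm.
gcd(34,187)=17
lcm=374


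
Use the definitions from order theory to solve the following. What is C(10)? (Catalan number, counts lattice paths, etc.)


C(n) = C(2n, n) / (n+1).
C(20, 10) = 184756
C(10) = 184756 / 11 = 16796


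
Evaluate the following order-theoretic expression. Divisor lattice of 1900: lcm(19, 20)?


Join=lcm.
gcd(19,20)=1
lcm=380


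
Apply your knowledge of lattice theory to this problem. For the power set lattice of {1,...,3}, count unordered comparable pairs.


A comparable pair {a,b} has a < b or b < a in the order.
Count unordered pairs where one element is strictly below the other.
Examples: {{},{1}}, {{},{2}}, {{},{3}}, {{},{1,2}}, ...
Total comparable pairs: 19


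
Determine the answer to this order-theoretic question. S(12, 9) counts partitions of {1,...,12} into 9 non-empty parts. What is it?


S(n,k) = k*S(n-1,k) + S(n-1,k-1).
S(11,9) = 1155, S(11,8) = 11880
S(12,9) = 9*1155 + 11880 = 10395 + 11880
S(12,9) = 22275


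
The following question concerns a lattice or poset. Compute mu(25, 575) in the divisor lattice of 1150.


In a divisor lattice, mu(a,b) = mu(b/a) where mu is the classical Mobius function.
b/a = 575/25 = 23
Prime factorization of 23: primes [23]
23 is squarefree with 1 prime factor(s), so mu(23) = (-1)^1 = -1


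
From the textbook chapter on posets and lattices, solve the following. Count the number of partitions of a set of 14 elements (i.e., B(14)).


B(n) = number of set partitions of an n-element set.
B(n) satisfies the recurrence: B(n+1) = sum_k C(n,k)*B(k).
B(14) = 190899322


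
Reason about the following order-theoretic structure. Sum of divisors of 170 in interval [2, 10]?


Interval [2,10] in divisors of 170: [2, 10]
Sum = 12


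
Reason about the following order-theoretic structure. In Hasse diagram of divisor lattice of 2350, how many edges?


A cover relation a -< b holds when a < b with no c strictly between.
Cover relations:
  1 -< 2
  1 -< 5
  1 -< 47
  2 -< 10
  2 -< 94
  5 -< 10
  5 -< 25
  5 -< 235
  ...12 more
Total: 20


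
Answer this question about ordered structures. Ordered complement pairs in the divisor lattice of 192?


Complement pair (a,b): a meet b = bottom, a join b = top.
Here: gcd(a,b)=1 and lcm(a,b)=192, i.e. a*b=192 with a,b coprime.
Pairs found: (1,192), (3,64), (64,3), (192,1)
Total ordered pairs: 4


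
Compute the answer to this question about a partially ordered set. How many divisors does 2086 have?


Divisors of 2086: [1, 2, 7, 14, 149, 298, 1043, 2086]
Count: 8


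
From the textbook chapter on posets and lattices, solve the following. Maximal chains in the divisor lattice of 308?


A maximal chain goes from the minimum element to a maximal element via cover relations.
Counting all min-to-max paths in the cover graph.
Total maximal chains: 12


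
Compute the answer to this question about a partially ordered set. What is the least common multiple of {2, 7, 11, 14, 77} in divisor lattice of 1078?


In a divisor lattice, join = lcm (least common multiple).
Compute lcm iteratively: start with first element, then lcm(current, next).
Elements: [2, 7, 11, 14, 77]
lcm(2,7) = 14
lcm(14,11) = 154
lcm(154,14) = 154
lcm(154,77) = 154
Final lcm = 154


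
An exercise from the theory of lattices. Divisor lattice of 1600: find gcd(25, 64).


In a divisor lattice, meet = gcd (greatest common divisor).
By Euclidean algorithm or factoring: gcd(25,64) = 1


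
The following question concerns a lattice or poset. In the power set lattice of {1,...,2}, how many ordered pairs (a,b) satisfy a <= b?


The order relation is {(a,b) : a <= b}, reflexive so it includes (a,a).
Examples: ({},{}), ({},{1,2}), ({},{1}), ({},{2}), ({1,2},{1,2}), ...
Total ordered pairs: 9


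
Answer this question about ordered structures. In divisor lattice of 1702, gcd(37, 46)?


Meet=gcd.
gcd(37,46)=1


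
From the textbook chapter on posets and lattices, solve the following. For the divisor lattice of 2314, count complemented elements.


An element a is complemented if some b has a meet b = bottom, a join b = top.
a is complemented iff gcd(a, n/a)=1, i.e. a is a unitary divisor of 2314.
Complemented elements: 1, 2, 13, 26, 89, 178, ... (2 more)
Count: 8


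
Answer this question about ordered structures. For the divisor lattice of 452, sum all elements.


sigma(n) = sum of divisors.
Divisors of 452: [1, 2, 4, 113, 226, 452]
Sum = 798


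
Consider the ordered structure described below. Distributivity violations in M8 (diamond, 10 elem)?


Distributive law: a ^ (b v c) = (a ^ b) v (a ^ c).
Check all 10^3 = 1000 ordered triples (a,b,c).
  e.g. a=a1, b=a2, c=a3: lhs=a1 != rhs=0
  e.g. a=a1, b=a2, c=a4: lhs=a1 != rhs=0
Total violating triples: 336


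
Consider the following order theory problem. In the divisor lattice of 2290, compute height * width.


Height = length of longest chain minus 1; width = size of largest antichain.
A maximum chain: 1 | 229 | 1145 | 2290  (height 3).
A maximum antichain: {2, 5, 229}  (width 3).
Product = 3 * 3 = 9


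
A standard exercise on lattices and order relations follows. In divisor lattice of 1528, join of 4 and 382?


In a divisor lattice, join = lcm (least common multiple).
gcd(4,382) = 2
lcm(4,382) = 4*382/gcd = 1528/2 = 764


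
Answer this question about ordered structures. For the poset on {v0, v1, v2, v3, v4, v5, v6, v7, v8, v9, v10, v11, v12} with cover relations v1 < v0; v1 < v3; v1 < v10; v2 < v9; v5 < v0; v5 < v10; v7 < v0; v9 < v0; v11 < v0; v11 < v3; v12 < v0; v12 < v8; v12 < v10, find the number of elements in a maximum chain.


A chain is a totally ordered subset; we count the number of elements in a maximum chain.
Compute, for each element x, the size of the longest chain ending at x:
  v1: 1
  v2: 1
  v4: 1
  v5: 1
  v6: 1
  v7: 1
  ...
A maximum chain: v2 < v9 < v0
Number of elements in the longest chain: 3


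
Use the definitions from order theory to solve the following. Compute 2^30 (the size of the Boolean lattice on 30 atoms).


Power set = 2^n.
2^30 = 1073741824


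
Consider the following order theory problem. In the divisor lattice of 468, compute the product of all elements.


Divisors of 468: [1, 2, 3, 4, 6, 9, 12, 13, 18, 26, 36, 39, 52, 78, 117, 156, 234, 468]
Product = n^(d(n)/2) = 468^(18/2)
Product = 1076992496812124640903168


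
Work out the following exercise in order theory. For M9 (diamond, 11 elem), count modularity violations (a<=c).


Modular law: if a <= c then a v (b ^ c) = (a v b) ^ c.
Check all triples (a,b,c) with a <= c among 11 elements.
This lattice is modular (diamonds M_m and their chain-products are modular).
Total violating triples: 0


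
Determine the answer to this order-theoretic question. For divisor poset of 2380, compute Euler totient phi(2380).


phi(n) = n * prod_{p|n} (1 - 1/p).
Prime divisors of 2380: [2, 5, 7, 17]
phi(2380) = 2380 * (1 - 1/2) * (1 - 1/5) * (1 - 1/7) * (1 - 1/17)
phi(2380) = 768


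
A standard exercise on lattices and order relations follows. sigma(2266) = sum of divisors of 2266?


sigma(n) = sum of divisors.
Divisors of 2266: [1, 2, 11, 22, 103, 206, 1133, 2266]
Sum = 3744


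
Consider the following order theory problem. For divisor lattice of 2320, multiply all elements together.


Divisors of 2320: [1, 2, 4, 5, 8, 10, 16, 20, 29, 40, 58, 80, 116, 145, 232, 290, 464, 580, 1160, 2320]
Product = n^(d(n)/2) = 2320^(20/2)
Product = 4517309520537513613066240000000000


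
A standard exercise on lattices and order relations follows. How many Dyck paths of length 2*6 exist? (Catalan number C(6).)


C(n) = C(2n, n) / (n+1).
C(12, 6) = 924
C(6) = 924 / 7 = 132


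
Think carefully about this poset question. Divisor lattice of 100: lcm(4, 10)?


Join=lcm.
gcd(4,10)=2
lcm=20


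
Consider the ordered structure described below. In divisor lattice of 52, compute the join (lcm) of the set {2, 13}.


In a divisor lattice, join = lcm (least common multiple).
Compute lcm iteratively: start with first element, then lcm(current, next).
Elements: [2, 13]
lcm(2,13) = 26
Final lcm = 26


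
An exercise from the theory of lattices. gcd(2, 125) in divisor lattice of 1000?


Meet=gcd.
gcd(2,125)=1


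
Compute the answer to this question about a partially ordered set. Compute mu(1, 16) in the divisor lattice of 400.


In a divisor lattice, mu(a,b) = mu(b/a) where mu is the classical Mobius function.
b/a = 16/1 = 16
Prime factorization of 16: primes [2]
16 is not squarefree, so mu(16) = 0


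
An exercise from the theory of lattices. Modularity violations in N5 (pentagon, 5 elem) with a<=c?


Modular law: if a <= c then a v (b ^ c) = (a v b) ^ c.
Check all triples (a,b,c) with a <= c among 5 elements.
  e.g. a=a, b=c, c=b: lhs=a != rhs=b
Total violating triples: 1


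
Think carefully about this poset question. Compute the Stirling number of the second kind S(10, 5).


S(n,k) = k*S(n-1,k) + S(n-1,k-1).
S(9,5) = 6951, S(9,4) = 7770
S(10,5) = 5*6951 + 7770 = 34755 + 7770
S(10,5) = 42525


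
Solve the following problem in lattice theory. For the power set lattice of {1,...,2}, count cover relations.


A cover relation a -< b holds when a < b with no c strictly between.
Cover relations:
  {} -< {1}
  {} -< {2}
  {1} -< {1,2}
  {2} -< {1,2}
Total: 4


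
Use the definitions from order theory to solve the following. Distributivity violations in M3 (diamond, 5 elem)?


Distributive law: a ^ (b v c) = (a ^ b) v (a ^ c).
Check all 5^3 = 125 ordered triples (a,b,c).
  e.g. a=a1, b=a2, c=a3: lhs=a1 != rhs=0
  e.g. a=a1, b=a3, c=a2: lhs=a1 != rhs=0
Total violating triples: 6


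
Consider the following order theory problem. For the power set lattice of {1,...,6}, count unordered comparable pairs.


A comparable pair {a,b} has a < b or b < a in the order.
Count unordered pairs where one element is strictly below the other.
Examples: {{},{1}}, {{},{2}}, {{},{3}}, {{},{4}}, ...
Total comparable pairs: 665


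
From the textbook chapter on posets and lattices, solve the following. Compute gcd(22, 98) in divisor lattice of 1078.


In a divisor lattice, meet = gcd (greatest common divisor).
By Euclidean algorithm or factoring: gcd(22,98) = 2


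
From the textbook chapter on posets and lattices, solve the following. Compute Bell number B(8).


B(n) = number of set partitions of an n-element set.
B(n) satisfies the recurrence: B(n+1) = sum_k C(n,k)*B(k).
B(8) = 4140


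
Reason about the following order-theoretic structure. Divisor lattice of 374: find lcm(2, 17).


In a divisor lattice, join = lcm (least common multiple).
gcd(2,17) = 1
lcm(2,17) = 2*17/gcd = 34/1 = 34


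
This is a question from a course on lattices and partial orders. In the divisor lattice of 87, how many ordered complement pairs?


Complement pair (a,b): a meet b = bottom, a join b = top.
Here: gcd(a,b)=1 and lcm(a,b)=87, i.e. a*b=87 with a,b coprime.
Pairs found: (1,87), (3,29), (29,3), (87,1)
Total ordered pairs: 4


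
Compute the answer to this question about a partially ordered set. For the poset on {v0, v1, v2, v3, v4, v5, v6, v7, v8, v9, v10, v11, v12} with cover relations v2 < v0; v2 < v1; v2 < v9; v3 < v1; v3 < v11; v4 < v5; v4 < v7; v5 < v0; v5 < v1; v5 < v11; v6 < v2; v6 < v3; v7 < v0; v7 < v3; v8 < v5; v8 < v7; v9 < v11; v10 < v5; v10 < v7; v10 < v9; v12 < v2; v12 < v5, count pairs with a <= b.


The order relation is {(a,b) : a <= b}, reflexive so it includes (a,a).
Examples: (v0,v0), (v1,v1), (v10,v0), (v10,v1), (v10,v10), ...
Total ordered pairs: 58


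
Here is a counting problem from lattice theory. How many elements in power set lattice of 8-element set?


Power set = 2^n.
2^8 = 256


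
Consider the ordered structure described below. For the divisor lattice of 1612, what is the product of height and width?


Height = length of longest chain minus 1; width = size of largest antichain.
A maximum chain: 1 | 31 | 403 | 806 | 1612  (height 4).
A maximum antichain: {4, 26, 62, 403}  (width 4).
Product = 4 * 4 = 16


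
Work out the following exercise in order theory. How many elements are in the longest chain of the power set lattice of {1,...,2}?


A chain is a totally ordered subset; we count the number of elements in a maximum chain.
Compute, for each element x, the size of the longest chain ending at x:
  {}: 1
  {1}: 2
  {2}: 2
  {1,2}: 3
A maximum chain: {} < {1} < {1,2}
Number of elements in the longest chain: 3


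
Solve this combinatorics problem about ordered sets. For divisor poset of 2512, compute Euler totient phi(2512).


phi(n) = n * prod_{p|n} (1 - 1/p).
Prime divisors of 2512: [2, 157]
phi(2512) = 2512 * (1 - 1/2) * (1 - 1/157)
phi(2512) = 1248
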